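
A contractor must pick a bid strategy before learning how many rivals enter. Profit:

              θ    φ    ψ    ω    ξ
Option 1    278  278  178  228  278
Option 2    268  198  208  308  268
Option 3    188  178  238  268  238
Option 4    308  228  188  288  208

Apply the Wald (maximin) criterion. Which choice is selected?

Row minima: Option 1=178, Option 2=198, Option 3=178, Option 4=188
Best worst-case = 198 → Option 2.

Option 2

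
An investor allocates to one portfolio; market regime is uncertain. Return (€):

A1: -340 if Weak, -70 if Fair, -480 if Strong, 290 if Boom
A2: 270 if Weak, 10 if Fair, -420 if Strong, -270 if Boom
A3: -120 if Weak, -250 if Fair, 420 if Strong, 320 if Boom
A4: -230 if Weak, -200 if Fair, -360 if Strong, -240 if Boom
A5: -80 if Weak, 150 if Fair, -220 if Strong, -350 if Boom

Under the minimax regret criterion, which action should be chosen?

Column bests: Weak=270, Fair=150, Strong=420, Boom=320.
A1 regrets: 610, 220, 900, 30 → max 900
A2 regrets: 0, 140, 840, 590 → max 840
A3 regrets: 390, 400, 0, 0 → max 400
A4 regrets: 500, 350, 780, 560 → max 780
A5 regrets: 350, 0, 640, 670 → max 670
Smallest max regret = 400 → A3.

A3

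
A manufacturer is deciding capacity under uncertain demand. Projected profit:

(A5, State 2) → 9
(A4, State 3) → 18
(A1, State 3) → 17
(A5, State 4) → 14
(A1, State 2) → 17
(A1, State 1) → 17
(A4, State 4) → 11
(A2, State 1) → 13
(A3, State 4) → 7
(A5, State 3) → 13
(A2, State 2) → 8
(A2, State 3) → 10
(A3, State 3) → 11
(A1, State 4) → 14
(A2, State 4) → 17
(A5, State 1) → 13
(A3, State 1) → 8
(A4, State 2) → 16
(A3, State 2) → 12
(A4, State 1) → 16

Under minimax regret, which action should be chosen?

A1

Column bests: State 1=17, State 2=17, State 3=18, State 4=17.
A1 regrets: 0, 0, 1, 3 → max 3
A2 regrets: 4, 9, 8, 0 → max 9
A3 regrets: 9, 5, 7, 10 → max 10
A4 regrets: 1, 1, 0, 6 → max 6
A5 regrets: 4, 8, 5, 3 → max 8
Smallest max regret = 3 → A1.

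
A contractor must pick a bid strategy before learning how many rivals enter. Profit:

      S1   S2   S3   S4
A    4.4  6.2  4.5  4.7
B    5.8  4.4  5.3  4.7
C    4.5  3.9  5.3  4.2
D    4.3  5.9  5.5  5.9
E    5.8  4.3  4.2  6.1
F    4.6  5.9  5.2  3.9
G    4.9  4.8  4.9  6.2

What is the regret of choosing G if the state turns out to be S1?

0.9

Best payoff under S1 is 5.8.
Regret = 5.8 − 4.9 = 0.9.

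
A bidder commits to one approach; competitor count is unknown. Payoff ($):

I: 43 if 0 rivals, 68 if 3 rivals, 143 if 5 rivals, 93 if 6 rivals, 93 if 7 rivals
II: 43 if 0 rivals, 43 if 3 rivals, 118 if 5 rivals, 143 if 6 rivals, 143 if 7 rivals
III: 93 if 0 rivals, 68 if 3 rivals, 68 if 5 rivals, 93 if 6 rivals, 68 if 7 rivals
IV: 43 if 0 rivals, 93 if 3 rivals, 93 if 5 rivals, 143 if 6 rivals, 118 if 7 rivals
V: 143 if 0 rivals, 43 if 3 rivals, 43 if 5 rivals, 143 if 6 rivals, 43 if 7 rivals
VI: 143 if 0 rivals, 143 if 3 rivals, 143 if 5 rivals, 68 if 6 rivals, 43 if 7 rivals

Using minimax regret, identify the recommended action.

Column bests: 0 rivals=143, 3 rivals=143, 5 rivals=143, 6 rivals=143, 7 rivals=143.
I regrets: 100, 75, 0, 50, 50 → max 100
II regrets: 100, 100, 25, 0, 0 → max 100
III regrets: 50, 75, 75, 50, 75 → max 75
IV regrets: 100, 50, 50, 0, 25 → max 100
V regrets: 0, 100, 100, 0, 100 → max 100
VI regrets: 0, 0, 0, 75, 100 → max 100
Smallest max regret = 75 → III.

III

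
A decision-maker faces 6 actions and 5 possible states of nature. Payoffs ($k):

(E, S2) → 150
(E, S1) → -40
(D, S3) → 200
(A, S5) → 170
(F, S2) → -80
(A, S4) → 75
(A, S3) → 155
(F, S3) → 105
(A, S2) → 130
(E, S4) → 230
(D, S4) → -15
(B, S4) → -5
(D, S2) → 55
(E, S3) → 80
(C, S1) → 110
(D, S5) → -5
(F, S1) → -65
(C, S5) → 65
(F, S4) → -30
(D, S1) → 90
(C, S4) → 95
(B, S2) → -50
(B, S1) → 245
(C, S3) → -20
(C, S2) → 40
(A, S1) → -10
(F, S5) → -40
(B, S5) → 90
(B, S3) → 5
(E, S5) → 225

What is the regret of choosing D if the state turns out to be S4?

Best payoff under S4 is 230.
Regret = 230 − (-15) = 245.

245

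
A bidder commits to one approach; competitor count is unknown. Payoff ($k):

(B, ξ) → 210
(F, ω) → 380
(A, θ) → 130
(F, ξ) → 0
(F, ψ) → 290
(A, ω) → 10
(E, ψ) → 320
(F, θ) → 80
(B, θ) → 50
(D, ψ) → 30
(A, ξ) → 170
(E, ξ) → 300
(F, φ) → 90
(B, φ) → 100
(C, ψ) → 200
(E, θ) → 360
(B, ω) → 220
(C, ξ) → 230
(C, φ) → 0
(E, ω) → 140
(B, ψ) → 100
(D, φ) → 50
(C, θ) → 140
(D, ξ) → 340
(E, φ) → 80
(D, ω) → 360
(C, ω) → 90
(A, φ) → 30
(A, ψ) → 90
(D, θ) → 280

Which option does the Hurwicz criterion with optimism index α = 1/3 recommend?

E

A: 1/3·170 + 2/3·10 = 190/3
B: 1/3·220 + 2/3·50 = 320/3
C: 1/3·230 + 2/3·0 = 230/3
D: 1/3·360 + 2/3·30 = 140
E: 1/3·360 + 2/3·80 = 520/3
F: 1/3·380 + 2/3·0 = 380/3
Highest Hurwicz score = 520/3 → E.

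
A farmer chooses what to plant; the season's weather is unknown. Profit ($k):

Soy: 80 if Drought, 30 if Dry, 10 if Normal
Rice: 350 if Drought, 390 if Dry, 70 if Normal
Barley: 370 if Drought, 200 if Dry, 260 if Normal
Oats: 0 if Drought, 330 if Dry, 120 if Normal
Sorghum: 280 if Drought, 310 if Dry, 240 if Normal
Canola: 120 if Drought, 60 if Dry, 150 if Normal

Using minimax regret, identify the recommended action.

Sorghum

Column bests: Drought=370, Dry=390, Normal=260.
Soy regrets: 290, 360, 250 → max 360
Rice regrets: 20, 0, 190 → max 190
Barley regrets: 0, 190, 0 → max 190
Oats regrets: 370, 60, 140 → max 370
Sorghum regrets: 90, 80, 20 → max 90
Canola regrets: 250, 330, 110 → max 330
Smallest max regret = 90 → Sorghum.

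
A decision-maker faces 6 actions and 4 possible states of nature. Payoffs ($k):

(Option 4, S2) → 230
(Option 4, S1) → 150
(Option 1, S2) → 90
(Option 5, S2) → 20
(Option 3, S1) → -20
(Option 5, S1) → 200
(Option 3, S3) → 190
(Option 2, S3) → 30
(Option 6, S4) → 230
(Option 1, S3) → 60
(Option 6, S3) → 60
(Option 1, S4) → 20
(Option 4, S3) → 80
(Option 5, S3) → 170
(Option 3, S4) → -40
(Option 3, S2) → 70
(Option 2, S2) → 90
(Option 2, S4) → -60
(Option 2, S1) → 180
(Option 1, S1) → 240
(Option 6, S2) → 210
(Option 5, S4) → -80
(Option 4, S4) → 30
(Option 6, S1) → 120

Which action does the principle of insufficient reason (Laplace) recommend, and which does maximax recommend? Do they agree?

laplace → Option 6; maximax → Option 1 (disagree)

Row averages: Option 1=102.5, Option 2=60, Option 3=50, Option 4=122.5, Option 5=77.5, Option 6=155
Highest average = 155 → Option 6.
Row maxima: Option 1=240, Option 2=180, Option 3=190, Option 4=230, Option 5=200, Option 6=230
Best best-case = 240 → Option 1.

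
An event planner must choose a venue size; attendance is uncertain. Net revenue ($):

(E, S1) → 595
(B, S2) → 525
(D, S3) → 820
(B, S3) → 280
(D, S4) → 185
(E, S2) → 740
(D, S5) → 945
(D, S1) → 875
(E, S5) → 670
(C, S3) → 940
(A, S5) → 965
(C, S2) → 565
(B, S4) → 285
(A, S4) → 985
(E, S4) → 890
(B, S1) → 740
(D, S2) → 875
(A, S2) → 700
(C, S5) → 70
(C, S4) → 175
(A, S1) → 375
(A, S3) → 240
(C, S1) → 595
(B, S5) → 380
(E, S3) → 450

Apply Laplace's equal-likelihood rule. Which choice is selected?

Row averages: A=653, B=442, C=469, D=740, E=669
Highest average = 740 → D.

D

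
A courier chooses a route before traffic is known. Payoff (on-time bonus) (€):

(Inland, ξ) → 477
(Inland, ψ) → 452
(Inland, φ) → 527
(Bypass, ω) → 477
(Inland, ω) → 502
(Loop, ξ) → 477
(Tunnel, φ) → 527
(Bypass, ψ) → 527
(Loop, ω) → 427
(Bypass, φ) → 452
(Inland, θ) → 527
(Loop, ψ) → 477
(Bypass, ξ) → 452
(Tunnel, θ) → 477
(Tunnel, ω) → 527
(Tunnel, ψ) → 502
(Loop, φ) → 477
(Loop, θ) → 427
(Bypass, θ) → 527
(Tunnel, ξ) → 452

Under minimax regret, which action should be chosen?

Column bests: θ=527, φ=527, ψ=527, ω=527, ξ=477.
Bypass regrets: 0, 75, 0, 50, 25 → max 75
Tunnel regrets: 50, 0, 25, 0, 25 → max 50
Loop regrets: 100, 50, 50, 100, 0 → max 100
Inland regrets: 0, 0, 75, 25, 0 → max 75
Smallest max regret = 50 → Tunnel.

Tunnel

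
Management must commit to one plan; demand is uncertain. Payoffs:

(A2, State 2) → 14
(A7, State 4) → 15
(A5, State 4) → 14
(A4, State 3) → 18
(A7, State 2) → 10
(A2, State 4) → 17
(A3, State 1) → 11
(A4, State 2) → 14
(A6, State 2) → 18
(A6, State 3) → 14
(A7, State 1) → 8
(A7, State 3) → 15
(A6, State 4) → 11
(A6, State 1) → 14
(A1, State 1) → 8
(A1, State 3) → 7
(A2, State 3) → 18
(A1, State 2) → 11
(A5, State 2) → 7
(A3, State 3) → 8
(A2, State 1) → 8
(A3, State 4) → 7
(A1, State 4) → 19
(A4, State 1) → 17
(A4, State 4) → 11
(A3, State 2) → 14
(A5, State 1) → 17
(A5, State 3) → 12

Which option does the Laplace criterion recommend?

A4

Row averages: A1=11.25, A2=14.25, A3=10, A4=15, A5=12.5, A6=14.25, A7=12
Highest average = 15 → A4.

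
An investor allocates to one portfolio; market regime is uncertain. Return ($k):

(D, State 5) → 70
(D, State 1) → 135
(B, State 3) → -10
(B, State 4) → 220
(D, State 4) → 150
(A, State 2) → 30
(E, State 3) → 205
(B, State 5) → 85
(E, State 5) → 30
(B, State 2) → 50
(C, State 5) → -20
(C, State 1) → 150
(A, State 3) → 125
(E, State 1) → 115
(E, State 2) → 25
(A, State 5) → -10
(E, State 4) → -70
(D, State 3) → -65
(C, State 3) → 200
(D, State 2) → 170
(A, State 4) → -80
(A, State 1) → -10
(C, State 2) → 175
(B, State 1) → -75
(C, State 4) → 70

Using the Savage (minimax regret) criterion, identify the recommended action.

C

Column bests: State 1=150, State 2=175, State 3=205, State 4=220, State 5=85.
A regrets: 160, 145, 80, 300, 95 → max 300
B regrets: 225, 125, 215, 0, 0 → max 225
C regrets: 0, 0, 5, 150, 105 → max 150
D regrets: 15, 5, 270, 70, 15 → max 270
E regrets: 35, 150, 0, 290, 55 → max 290
Smallest max regret = 150 → C.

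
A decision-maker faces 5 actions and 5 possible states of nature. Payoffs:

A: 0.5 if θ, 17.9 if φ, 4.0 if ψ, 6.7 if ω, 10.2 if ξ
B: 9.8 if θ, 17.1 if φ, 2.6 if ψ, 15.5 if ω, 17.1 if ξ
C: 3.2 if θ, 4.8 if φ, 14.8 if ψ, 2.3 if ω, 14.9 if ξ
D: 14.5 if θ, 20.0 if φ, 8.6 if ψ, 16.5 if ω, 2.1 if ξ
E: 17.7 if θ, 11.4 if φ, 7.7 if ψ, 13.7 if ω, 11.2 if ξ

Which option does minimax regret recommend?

E

Column bests: θ=17.7, φ=20.0, ψ=14.8, ω=16.5, ξ=17.1.
A regrets: 17.2, 2.1, 10.8, 9.8, 6.9 → max 17.2
B regrets: 7.9, 2.9, 12.2, 1.0, 0.0 → max 12.2
C regrets: 14.5, 15.2, 0.0, 14.2, 2.2 → max 15.2
D regrets: 3.2, 0.0, 6.2, 0.0, 15.0 → max 15.0
E regrets: 0.0, 8.6, 7.1, 2.8, 5.9 → max 8.6
Smallest max regret = 8.6 → E.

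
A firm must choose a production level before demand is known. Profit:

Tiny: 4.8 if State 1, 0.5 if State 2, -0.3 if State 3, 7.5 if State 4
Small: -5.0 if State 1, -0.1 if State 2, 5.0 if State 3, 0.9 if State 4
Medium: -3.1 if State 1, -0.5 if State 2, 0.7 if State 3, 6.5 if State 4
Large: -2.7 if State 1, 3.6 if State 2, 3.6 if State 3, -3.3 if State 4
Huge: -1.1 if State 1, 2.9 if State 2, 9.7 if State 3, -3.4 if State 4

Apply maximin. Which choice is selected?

Tiny

Row minima: Tiny=-0.3, Small=-5.0, Medium=-3.1, Large=-3.3, Huge=-3.4
Best worst-case = -0.3 → Tiny.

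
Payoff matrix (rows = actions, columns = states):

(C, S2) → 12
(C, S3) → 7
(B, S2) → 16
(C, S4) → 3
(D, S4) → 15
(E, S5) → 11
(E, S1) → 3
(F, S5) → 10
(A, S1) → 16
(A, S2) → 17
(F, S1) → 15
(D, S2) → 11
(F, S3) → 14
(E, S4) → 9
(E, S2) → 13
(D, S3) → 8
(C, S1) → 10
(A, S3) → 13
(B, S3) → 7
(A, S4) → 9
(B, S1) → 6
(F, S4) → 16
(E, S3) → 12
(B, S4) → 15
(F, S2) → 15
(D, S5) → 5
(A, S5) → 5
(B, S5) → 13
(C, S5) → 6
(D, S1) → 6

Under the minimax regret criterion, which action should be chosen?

F

Column bests: S1=16, S2=17, S3=14, S4=16, S5=13.
A regrets: 0, 0, 1, 7, 8 → max 8
B regrets: 10, 1, 7, 1, 0 → max 10
C regrets: 6, 5, 7, 13, 7 → max 13
D regrets: 10, 6, 6, 1, 8 → max 10
E regrets: 13, 4, 2, 7, 2 → max 13
F regrets: 1, 2, 0, 0, 3 → max 3
Smallest max regret = 3 → F.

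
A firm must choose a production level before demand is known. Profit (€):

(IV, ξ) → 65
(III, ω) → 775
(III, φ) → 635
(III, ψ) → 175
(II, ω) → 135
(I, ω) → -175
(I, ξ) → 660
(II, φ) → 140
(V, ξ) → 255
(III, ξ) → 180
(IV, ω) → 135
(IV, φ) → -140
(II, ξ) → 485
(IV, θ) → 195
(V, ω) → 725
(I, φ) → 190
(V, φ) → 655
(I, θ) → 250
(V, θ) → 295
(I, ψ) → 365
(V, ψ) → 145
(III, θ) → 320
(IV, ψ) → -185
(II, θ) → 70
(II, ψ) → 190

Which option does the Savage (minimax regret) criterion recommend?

Column bests: θ=320, φ=655, ψ=365, ω=775, ξ=660.
I regrets: 70, 465, 0, 950, 0 → max 950
II regrets: 250, 515, 175, 640, 175 → max 640
III regrets: 0, 20, 190, 0, 480 → max 480
IV regrets: 125, 795, 550, 640, 595 → max 795
V regrets: 25, 0, 220, 50, 405 → max 405
Smallest max regret = 405 → V.

V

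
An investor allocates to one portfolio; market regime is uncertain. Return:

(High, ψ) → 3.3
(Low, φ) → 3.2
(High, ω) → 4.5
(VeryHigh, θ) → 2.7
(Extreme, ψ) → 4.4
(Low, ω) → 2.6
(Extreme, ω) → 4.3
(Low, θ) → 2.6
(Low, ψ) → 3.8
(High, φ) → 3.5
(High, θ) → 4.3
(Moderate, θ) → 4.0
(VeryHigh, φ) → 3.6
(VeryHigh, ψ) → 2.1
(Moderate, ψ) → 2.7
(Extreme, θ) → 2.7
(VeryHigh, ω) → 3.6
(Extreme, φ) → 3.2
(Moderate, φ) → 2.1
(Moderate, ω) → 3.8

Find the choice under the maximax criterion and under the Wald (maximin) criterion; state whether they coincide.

maximax → High; maximin → High (agree)

Row maxima: Low=3.8, Moderate=4.0, High=4.5, VeryHigh=3.6, Extreme=4.4
Best best-case = 4.5 → High.
Row minima: Low=2.6, Moderate=2.1, High=3.3, VeryHigh=2.1, Extreme=2.7
Best worst-case = 3.3 → High.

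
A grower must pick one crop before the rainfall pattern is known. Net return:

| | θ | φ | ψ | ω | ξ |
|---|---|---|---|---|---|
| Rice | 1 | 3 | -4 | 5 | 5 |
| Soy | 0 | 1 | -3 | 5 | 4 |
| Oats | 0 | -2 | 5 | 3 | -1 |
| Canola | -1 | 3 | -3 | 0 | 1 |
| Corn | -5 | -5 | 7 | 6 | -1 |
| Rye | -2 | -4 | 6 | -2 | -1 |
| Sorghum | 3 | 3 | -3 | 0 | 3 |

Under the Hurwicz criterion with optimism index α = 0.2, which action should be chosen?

Rice: 0.2·5 + 0.8·(-4) = -2.2
Soy: 0.2·5 + 0.8·(-3) = -1.4
Oats: 0.2·5 + 0.8·(-2) = -0.6
Canola: 0.2·3 + 0.8·(-3) = -1.8
Corn: 0.2·7 + 0.8·(-5) = -2.6
Rye: 0.2·6 + 0.8·(-4) = -2
Sorghum: 0.2·3 + 0.8·(-3) = -1.8
Highest Hurwicz score = -0.6 → Oats.

Oats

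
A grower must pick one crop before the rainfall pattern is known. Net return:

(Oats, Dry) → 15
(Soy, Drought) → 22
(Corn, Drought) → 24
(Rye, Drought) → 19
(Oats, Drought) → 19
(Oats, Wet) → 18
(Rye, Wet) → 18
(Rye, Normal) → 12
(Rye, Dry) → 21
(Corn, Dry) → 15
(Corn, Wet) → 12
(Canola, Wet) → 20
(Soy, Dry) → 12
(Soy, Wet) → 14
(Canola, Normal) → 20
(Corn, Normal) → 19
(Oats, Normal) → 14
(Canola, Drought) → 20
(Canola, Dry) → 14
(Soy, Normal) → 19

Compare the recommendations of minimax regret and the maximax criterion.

Column bests: Drought=24, Dry=21, Normal=20, Wet=20.
Rye regrets: 5, 0, 8, 2 → max 8
Corn regrets: 0, 6, 1, 8 → max 8
Canola regrets: 4, 7, 0, 0 → max 7
Oats regrets: 5, 6, 6, 2 → max 6
Soy regrets: 2, 9, 1, 6 → max 9
Smallest max regret = 6 → Oats.
Row maxima: Rye=21, Corn=24, Canola=20, Oats=19, Soy=22
Best best-case = 24 → Corn.

minimax regret → Oats; maximax → Corn (disagree)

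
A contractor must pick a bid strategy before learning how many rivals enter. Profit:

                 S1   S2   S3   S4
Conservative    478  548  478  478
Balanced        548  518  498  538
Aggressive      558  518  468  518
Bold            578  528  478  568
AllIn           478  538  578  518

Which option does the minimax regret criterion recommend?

Column bests: S1=578, S2=548, S3=578, S4=568.
Conservative regrets: 100, 0, 100, 90 → max 100
Balanced regrets: 30, 30, 80, 30 → max 80
Aggressive regrets: 20, 30, 110, 50 → max 110
Bold regrets: 0, 20, 100, 0 → max 100
AllIn regrets: 100, 10, 0, 50 → max 100
Smallest max regret = 80 → Balanced.

Balanced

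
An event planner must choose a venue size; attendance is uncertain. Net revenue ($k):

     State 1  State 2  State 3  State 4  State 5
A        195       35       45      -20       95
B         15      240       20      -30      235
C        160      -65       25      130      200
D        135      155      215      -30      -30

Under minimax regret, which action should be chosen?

B

Column bests: State 1=195, State 2=240, State 3=215, State 4=130, State 5=235.
A regrets: 0, 205, 170, 150, 140 → max 205
B regrets: 180, 0, 195, 160, 0 → max 195
C regrets: 35, 305, 190, 0, 35 → max 305
D regrets: 60, 85, 0, 160, 265 → max 265
Smallest max regret = 195 → B.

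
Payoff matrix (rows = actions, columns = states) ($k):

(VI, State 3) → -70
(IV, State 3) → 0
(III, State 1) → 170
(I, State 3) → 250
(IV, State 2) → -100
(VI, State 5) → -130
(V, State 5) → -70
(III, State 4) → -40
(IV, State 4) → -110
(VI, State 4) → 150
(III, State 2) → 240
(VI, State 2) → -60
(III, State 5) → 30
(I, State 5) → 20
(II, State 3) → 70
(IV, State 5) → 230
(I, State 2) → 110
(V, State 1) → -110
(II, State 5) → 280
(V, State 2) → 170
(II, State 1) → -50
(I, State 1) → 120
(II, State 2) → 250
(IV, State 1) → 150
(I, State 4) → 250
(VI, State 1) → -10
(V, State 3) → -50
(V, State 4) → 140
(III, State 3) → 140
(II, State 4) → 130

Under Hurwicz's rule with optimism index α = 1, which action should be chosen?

II

I: 1·250 + 0·20 = 250
II: 1·280 + 0·(-50) = 280
III: 1·240 + 0·(-40) = 240
IV: 1·230 + 0·(-110) = 230
V: 1·170 + 0·(-110) = 170
VI: 1·150 + 0·(-130) = 150
Highest Hurwicz score = 280 → II.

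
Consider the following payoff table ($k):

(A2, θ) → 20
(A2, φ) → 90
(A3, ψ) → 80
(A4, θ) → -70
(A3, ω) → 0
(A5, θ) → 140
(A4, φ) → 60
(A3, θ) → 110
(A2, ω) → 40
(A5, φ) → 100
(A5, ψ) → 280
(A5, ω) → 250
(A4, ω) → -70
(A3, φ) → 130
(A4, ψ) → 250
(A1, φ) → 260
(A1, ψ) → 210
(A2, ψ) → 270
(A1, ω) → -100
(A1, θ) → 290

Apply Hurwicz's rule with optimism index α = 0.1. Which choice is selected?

A1: 0.1·290 + 0.9·(-100) = -61
A2: 0.1·270 + 0.9·20 = 45
A3: 0.1·130 + 0.9·0 = 13
A4: 0.1·250 + 0.9·(-70) = -38
A5: 0.1·280 + 0.9·100 = 118
Highest Hurwicz score = 118 → A5.

A5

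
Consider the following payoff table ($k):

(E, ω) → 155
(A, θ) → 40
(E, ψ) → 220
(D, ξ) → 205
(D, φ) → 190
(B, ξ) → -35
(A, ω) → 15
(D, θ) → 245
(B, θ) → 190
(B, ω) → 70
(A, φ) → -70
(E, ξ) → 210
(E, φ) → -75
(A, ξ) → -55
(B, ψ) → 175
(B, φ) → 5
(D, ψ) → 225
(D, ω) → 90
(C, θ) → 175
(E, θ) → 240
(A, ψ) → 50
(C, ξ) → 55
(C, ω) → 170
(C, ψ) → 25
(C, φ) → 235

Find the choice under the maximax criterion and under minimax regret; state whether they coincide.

Row maxima: A=50, B=190, C=235, D=245, E=240
Best best-case = 245 → D.
Column bests: θ=245, φ=235, ψ=225, ω=170, ξ=210.
A regrets: 205, 305, 175, 155, 265 → max 305
B regrets: 55, 230, 50, 100, 245 → max 245
C regrets: 70, 0, 200, 0, 155 → max 200
D regrets: 0, 45, 0, 80, 5 → max 80
E regrets: 5, 310, 5, 15, 0 → max 310
Smallest max regret = 80 → D.

maximax → D; minimax regret → D (agree)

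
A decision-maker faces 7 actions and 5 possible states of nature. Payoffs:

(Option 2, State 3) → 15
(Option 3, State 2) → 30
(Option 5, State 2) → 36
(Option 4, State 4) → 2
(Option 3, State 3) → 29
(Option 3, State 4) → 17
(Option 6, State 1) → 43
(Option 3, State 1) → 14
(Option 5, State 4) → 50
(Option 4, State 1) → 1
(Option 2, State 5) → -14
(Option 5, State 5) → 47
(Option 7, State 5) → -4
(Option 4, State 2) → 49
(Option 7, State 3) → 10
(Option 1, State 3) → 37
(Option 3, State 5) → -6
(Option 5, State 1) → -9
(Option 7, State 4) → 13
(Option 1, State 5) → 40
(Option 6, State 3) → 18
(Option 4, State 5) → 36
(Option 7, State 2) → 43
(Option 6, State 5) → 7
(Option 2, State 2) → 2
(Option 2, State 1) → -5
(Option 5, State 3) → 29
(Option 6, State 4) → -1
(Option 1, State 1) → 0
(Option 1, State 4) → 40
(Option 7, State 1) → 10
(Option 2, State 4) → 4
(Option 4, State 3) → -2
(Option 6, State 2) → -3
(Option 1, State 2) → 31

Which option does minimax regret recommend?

Option 1

Column bests: State 1=43, State 2=49, State 3=37, State 4=50, State 5=47.
Option 1 regrets: 43, 18, 0, 10, 7 → max 43
Option 2 regrets: 48, 47, 22, 46, 61 → max 61
Option 3 regrets: 29, 19, 8, 33, 53 → max 53
Option 4 regrets: 42, 0, 39, 48, 11 → max 48
Option 5 regrets: 52, 13, 8, 0, 0 → max 52
Option 6 regrets: 0, 52, 19, 51, 40 → max 52
Option 7 regrets: 33, 6, 27, 37, 51 → max 51
Smallest max regret = 43 → Option 1.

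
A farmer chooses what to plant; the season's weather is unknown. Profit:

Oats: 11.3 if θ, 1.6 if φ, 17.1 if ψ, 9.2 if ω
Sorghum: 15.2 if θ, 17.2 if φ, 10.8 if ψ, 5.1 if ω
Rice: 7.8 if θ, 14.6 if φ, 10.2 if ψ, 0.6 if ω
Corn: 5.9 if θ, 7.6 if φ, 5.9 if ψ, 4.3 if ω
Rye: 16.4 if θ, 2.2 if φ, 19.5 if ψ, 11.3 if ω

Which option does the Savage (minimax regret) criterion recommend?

Column bests: θ=16.4, φ=17.2, ψ=19.5, ω=11.3.
Oats regrets: 5.1, 15.6, 2.4, 2.1 → max 15.6
Sorghum regrets: 1.2, 0.0, 8.7, 6.2 → max 8.7
Rice regrets: 8.6, 2.6, 9.3, 10.7 → max 10.7
Corn regrets: 10.5, 9.6, 13.6, 7.0 → max 13.6
Rye regrets: 0.0, 15.0, 0.0, 0.0 → max 15.0
Smallest max regret = 8.7 → Sorghum.

Sorghum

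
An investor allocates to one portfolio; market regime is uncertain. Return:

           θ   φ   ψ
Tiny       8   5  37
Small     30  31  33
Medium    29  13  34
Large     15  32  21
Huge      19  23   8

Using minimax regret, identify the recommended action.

Column bests: θ=30, φ=32, ψ=37.
Tiny regrets: 22, 27, 0 → max 27
Small regrets: 0, 1, 4 → max 4
Medium regrets: 1, 19, 3 → max 19
Large regrets: 15, 0, 16 → max 16
Huge regrets: 11, 9, 29 → max 29
Smallest max regret = 4 → Small.

Small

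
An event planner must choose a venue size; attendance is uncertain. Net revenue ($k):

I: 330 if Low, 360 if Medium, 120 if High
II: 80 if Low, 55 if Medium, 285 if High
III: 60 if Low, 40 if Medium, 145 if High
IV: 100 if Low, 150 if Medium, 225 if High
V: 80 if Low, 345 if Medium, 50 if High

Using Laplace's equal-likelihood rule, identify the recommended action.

I

Row averages: I=270, II=140, III=245/3, IV=475/3, V=475/3
Highest average = 270 → I.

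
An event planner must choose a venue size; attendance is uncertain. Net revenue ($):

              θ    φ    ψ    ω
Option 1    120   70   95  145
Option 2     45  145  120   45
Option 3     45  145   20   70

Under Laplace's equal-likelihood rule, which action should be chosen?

Option 1

Row averages: Option 1=107.5, Option 2=88.75, Option 3=70
Highest average = 107.5 → Option 1.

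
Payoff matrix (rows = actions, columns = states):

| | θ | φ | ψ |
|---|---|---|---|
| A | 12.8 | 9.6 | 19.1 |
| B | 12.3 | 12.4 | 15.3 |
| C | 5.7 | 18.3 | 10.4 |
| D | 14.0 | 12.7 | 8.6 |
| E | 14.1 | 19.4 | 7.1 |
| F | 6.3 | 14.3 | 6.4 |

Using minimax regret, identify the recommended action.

B

Column bests: θ=14.1, φ=19.4, ψ=19.1.
A regrets: 1.3, 9.8, 0.0 → max 9.8
B regrets: 1.8, 7.0, 3.8 → max 7.0
C regrets: 8.4, 1.1, 8.7 → max 8.7
D regrets: 0.1, 6.7, 10.5 → max 10.5
E regrets: 0.0, 0.0, 12.0 → max 12.0
F regrets: 7.8, 5.1, 12.7 → max 12.7
Smallest max regret = 7.0 → B.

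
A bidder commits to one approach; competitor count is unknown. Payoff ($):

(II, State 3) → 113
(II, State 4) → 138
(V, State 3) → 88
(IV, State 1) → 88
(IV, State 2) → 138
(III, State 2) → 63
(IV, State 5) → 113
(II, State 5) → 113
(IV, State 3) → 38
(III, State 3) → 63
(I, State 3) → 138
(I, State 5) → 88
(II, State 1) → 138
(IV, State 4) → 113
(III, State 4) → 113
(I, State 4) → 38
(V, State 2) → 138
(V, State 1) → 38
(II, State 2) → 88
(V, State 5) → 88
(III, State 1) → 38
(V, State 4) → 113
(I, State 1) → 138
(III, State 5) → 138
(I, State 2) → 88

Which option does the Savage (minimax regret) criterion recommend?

II

Column bests: State 1=138, State 2=138, State 3=138, State 4=138, State 5=138.
I regrets: 0, 50, 0, 100, 50 → max 100
II regrets: 0, 50, 25, 0, 25 → max 50
III regrets: 100, 75, 75, 25, 0 → max 100
IV regrets: 50, 0, 100, 25, 25 → max 100
V regrets: 100, 0, 50, 25, 50 → max 100
Smallest max regret = 50 → II.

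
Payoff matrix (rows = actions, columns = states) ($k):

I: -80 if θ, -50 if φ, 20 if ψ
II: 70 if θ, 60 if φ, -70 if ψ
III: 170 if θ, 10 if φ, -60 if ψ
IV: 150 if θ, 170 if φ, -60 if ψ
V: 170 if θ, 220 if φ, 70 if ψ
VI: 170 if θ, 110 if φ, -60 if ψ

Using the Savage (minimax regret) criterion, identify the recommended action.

V

Column bests: θ=170, φ=220, ψ=70.
I regrets: 250, 270, 50 → max 270
II regrets: 100, 160, 140 → max 160
III regrets: 0, 210, 130 → max 210
IV regrets: 20, 50, 130 → max 130
V regrets: 0, 0, 0 → max 0
VI regrets: 0, 110, 130 → max 130
Smallest max regret = 0 → V.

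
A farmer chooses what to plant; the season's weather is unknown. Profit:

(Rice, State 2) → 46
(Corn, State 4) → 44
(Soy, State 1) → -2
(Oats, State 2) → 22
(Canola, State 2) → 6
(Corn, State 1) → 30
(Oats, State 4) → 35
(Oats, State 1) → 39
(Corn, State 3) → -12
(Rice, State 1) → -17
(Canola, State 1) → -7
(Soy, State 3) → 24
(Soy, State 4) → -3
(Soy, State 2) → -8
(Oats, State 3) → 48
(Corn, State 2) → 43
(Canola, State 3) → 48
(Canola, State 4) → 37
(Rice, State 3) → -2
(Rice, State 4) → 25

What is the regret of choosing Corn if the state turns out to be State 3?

60

Best payoff under State 3 is 48.
Regret = 48 − (-12) = 60.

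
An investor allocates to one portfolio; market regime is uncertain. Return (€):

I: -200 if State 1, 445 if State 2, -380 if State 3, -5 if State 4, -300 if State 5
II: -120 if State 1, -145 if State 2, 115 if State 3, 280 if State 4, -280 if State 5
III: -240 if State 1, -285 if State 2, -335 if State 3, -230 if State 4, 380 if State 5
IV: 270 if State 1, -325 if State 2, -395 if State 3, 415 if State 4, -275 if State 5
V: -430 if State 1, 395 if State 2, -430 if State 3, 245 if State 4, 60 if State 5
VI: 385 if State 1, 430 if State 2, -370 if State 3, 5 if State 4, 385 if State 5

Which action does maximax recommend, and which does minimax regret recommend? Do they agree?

Row maxima: I=445, II=280, III=380, IV=415, V=395, VI=430
Best best-case = 445 → I.
Column bests: State 1=385, State 2=445, State 3=115, State 4=415, State 5=385.
I regrets: 585, 0, 495, 420, 685 → max 685
II regrets: 505, 590, 0, 135, 665 → max 665
III regrets: 625, 730, 450, 645, 5 → max 730
IV regrets: 115, 770, 510, 0, 660 → max 770
V regrets: 815, 50, 545, 170, 325 → max 815
VI regrets: 0, 15, 485, 410, 0 → max 485
Smallest max regret = 485 → VI.

maximax → I; minimax regret → VI (disagree)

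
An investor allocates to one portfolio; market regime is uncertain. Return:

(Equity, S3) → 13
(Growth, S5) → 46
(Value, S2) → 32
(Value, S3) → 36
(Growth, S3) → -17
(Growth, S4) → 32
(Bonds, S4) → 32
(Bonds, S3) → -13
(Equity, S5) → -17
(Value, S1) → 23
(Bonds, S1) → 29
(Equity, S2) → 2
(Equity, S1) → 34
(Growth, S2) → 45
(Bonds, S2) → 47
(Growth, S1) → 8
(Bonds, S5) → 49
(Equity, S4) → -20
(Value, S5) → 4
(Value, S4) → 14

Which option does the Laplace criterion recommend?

Row averages: Value=21.8, Bonds=28.8, Growth=22.8, Equity=2.4
Highest average = 28.8 → Bonds.

Bonds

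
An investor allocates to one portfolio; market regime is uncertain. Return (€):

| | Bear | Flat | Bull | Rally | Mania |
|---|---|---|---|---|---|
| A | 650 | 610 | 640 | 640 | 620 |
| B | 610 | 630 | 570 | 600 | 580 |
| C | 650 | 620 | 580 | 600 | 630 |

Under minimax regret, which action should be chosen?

A

Column bests: Bear=650, Flat=630, Bull=640, Rally=640, Mania=630.
A regrets: 0, 20, 0, 0, 10 → max 20
B regrets: 40, 0, 70, 40, 50 → max 70
C regrets: 0, 10, 60, 40, 0 → max 60
Smallest max regret = 20 → A.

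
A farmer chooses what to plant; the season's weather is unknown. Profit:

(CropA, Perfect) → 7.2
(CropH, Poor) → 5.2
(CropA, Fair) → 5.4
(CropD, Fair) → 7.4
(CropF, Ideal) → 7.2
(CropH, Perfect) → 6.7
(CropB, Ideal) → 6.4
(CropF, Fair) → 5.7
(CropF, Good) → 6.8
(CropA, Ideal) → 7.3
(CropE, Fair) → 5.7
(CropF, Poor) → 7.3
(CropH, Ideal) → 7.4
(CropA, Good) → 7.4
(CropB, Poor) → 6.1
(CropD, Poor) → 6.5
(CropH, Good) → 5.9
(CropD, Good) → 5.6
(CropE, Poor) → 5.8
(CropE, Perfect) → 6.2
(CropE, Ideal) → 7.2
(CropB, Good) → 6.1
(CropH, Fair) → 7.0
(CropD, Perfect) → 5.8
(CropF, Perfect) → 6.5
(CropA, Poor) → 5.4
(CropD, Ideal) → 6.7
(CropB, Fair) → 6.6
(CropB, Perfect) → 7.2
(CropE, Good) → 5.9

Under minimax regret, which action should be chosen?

Column bests: Poor=7.3, Fair=7.4, Good=7.4, Ideal=7.4, Perfect=7.2.
CropE regrets: 1.5, 1.7, 1.5, 0.2, 1.0 → max 1.7
CropF regrets: 0.0, 1.7, 0.6, 0.2, 0.7 → max 1.7
CropD regrets: 0.8, 0.0, 1.8, 0.7, 1.4 → max 1.8
CropB regrets: 1.2, 0.8, 1.3, 1.0, 0.0 → max 1.3
CropA regrets: 1.9, 2.0, 0.0, 0.1, 0.0 → max 2.0
CropH regrets: 2.1, 0.4, 1.5, 0.0, 0.5 → max 2.1
Smallest max regret = 1.3 → CropB.

CropB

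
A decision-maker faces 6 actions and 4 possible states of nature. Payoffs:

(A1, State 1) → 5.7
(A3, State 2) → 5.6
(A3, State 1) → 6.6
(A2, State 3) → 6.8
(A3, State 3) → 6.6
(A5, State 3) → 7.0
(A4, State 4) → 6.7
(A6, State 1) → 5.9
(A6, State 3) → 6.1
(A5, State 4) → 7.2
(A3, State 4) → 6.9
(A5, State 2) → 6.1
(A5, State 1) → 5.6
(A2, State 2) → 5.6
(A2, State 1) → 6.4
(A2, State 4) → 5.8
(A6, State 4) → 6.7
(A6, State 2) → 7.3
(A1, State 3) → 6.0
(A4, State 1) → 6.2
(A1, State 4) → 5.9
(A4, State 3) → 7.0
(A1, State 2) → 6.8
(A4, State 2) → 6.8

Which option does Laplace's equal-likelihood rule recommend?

A4

Row averages: A1=6.1, A2=6.15, A3=6.425, A4=6.675, A5=6.475, A6=6.5
Highest average = 6.675 → A4.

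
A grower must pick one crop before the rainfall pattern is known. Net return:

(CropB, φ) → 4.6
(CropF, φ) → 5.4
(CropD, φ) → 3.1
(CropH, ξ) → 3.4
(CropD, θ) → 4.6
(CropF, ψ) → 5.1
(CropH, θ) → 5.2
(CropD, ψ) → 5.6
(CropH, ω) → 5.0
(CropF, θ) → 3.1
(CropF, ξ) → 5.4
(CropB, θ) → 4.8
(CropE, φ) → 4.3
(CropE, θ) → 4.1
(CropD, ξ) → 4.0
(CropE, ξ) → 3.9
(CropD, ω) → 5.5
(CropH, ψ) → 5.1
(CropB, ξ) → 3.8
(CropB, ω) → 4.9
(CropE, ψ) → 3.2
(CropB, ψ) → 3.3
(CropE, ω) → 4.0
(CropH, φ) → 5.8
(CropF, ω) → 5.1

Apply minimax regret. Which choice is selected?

CropH

Column bests: θ=5.2, φ=5.8, ψ=5.6, ω=5.5, ξ=5.4.
CropH regrets: 0.0, 0.0, 0.5, 0.5, 2.0 → max 2.0
CropB regrets: 0.4, 1.2, 2.3, 0.6, 1.6 → max 2.3
CropD regrets: 0.6, 2.7, 0.0, 0.0, 1.4 → max 2.7
CropE regrets: 1.1, 1.5, 2.4, 1.5, 1.5 → max 2.4
CropF regrets: 2.1, 0.4, 0.5, 0.4, 0.0 → max 2.1
Smallest max regret = 2.0 → CropH.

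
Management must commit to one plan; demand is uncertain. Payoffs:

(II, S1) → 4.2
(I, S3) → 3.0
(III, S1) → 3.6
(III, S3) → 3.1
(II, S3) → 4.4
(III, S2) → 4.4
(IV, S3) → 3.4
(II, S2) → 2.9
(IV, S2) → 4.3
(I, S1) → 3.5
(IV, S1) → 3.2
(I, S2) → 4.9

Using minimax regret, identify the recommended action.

IV

Column bests: S1=4.2, S2=4.9, S3=4.4.
I regrets: 0.7, 0.0, 1.4 → max 1.4
II regrets: 0.0, 2.0, 0.0 → max 2.0
III regrets: 0.6, 0.5, 1.3 → max 1.3
IV regrets: 1.0, 0.6, 1.0 → max 1.0
Smallest max regret = 1.0 → IV.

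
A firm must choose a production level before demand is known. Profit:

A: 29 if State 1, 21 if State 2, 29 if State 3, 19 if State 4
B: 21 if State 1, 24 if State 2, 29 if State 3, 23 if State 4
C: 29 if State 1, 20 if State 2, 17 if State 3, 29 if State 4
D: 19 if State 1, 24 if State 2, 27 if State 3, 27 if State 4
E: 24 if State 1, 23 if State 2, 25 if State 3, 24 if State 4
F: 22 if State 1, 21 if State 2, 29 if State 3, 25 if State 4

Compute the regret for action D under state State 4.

Best payoff under State 4 is 29.
Regret = 29 − 27 = 2.

2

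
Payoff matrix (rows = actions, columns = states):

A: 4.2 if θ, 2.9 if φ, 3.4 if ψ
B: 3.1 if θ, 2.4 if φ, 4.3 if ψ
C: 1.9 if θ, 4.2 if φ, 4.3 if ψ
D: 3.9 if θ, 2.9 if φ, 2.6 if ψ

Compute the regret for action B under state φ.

1.8

Best payoff under φ is 4.2.
Regret = 4.2 − 2.4 = 1.8.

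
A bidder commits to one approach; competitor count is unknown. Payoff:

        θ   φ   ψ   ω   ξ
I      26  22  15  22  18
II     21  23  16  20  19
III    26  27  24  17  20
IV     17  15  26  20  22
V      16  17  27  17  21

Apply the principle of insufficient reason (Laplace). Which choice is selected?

Row averages: I=20.6, II=19.8, III=22.8, IV=20, V=19.6
Highest average = 22.8 → III.

III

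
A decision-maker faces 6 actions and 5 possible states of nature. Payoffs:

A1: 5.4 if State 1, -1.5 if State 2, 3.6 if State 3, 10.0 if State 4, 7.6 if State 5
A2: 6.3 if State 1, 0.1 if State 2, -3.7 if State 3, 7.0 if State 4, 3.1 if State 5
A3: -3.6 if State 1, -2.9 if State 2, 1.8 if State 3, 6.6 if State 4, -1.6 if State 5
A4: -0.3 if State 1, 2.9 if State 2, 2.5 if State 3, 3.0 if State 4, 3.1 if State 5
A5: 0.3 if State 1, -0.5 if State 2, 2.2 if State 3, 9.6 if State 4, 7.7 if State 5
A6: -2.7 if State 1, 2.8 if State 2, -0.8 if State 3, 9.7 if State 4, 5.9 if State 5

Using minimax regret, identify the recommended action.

Column bests: State 1=6.3, State 2=2.9, State 3=3.6, State 4=10.0, State 5=7.7.
A1 regrets: 0.9, 4.4, 0.0, 0.0, 0.1 → max 4.4
A2 regrets: 0.0, 2.8, 7.3, 3.0, 4.6 → max 7.3
A3 regrets: 9.9, 5.8, 1.8, 3.4, 9.3 → max 9.9
A4 regrets: 6.6, 0.0, 1.1, 7.0, 4.6 → max 7.0
A5 regrets: 6.0, 3.4, 1.4, 0.4, 0.0 → max 6.0
A6 regrets: 9.0, 0.1, 4.4, 0.3, 1.8 → max 9.0
Smallest max regret = 4.4 → A1.

A1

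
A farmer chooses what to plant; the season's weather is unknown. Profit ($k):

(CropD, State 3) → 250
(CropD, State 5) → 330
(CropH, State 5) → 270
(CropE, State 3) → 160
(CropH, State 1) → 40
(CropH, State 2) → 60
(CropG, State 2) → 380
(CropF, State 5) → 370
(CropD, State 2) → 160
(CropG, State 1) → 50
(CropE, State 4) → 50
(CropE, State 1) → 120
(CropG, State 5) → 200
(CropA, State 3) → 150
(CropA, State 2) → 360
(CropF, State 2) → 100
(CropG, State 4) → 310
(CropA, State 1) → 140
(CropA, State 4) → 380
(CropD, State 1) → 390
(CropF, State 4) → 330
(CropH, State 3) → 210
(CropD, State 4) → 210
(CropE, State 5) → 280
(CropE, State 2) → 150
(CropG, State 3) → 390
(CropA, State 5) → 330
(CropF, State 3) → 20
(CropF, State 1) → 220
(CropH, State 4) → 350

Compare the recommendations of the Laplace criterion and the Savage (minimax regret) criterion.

laplace → CropA; minimax regret → CropD (disagree)

Row averages: CropD=268, CropF=208, CropA=272, CropE=152, CropG=266, CropH=186
Highest average = 272 → CropA.
Column bests: State 1=390, State 2=380, State 3=390, State 4=380, State 5=370.
CropD regrets: 0, 220, 140, 170, 40 → max 220
CropF regrets: 170, 280, 370, 50, 0 → max 370
CropA regrets: 250, 20, 240, 0, 40 → max 250
CropE regrets: 270, 230, 230, 330, 90 → max 330
CropG regrets: 340, 0, 0, 70, 170 → max 340
CropH regrets: 350, 320, 180, 30, 100 → max 350
Smallest max regret = 220 → CropD.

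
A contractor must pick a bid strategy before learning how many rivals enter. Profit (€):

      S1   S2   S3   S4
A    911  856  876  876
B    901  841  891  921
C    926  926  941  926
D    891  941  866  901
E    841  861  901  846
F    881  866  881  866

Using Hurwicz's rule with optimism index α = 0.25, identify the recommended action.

C

A: 0.25·911 + 0.75·856 = 869.75
B: 0.25·921 + 0.75·841 = 861
C: 0.25·941 + 0.75·926 = 929.75
D: 0.25·941 + 0.75·866 = 884.75
E: 0.25·901 + 0.75·841 = 856
F: 0.25·881 + 0.75·866 = 869.75
Highest Hurwicz score = 929.75 → C.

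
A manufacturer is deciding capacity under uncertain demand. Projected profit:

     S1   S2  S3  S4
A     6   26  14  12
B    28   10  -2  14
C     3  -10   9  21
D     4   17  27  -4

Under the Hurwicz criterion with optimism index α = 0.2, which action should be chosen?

A

A: 0.2·26 + 0.8·6 = 10
B: 0.2·28 + 0.8·(-2) = 4
C: 0.2·21 + 0.8·(-10) = -3.8
D: 0.2·27 + 0.8·(-4) = 2.2
Highest Hurwicz score = 10 → A.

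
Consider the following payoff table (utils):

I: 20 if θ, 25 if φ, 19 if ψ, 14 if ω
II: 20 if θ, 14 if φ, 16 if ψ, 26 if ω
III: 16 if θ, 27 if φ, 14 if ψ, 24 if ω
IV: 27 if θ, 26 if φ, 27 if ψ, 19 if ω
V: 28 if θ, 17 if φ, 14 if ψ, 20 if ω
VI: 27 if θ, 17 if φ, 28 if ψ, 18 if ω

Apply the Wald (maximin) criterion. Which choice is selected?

Row minima: I=14, II=14, III=14, IV=19, V=14, VI=17
Best worst-case = 19 → IV.

IV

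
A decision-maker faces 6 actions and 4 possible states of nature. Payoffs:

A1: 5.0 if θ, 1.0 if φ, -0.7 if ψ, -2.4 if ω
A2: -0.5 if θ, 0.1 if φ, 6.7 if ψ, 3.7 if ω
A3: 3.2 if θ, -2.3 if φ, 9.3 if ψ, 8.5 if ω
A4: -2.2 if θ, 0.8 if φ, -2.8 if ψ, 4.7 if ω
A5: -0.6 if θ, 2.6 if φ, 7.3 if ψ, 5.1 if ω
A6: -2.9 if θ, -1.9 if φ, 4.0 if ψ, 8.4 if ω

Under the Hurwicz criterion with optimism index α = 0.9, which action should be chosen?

A1: 0.9·5.0 + 0.1·(-2.4) = 4.26
A2: 0.9·6.7 + 0.1·(-0.5) = 5.98
A3: 0.9·9.3 + 0.1·(-2.3) = 8.14
A4: 0.9·4.7 + 0.1·(-2.8) = 3.95
A5: 0.9·7.3 + 0.1·(-0.6) = 6.51
A6: 0.9·8.4 + 0.1·(-2.9) = 7.27
Highest Hurwicz score = 8.14 → A3.

A3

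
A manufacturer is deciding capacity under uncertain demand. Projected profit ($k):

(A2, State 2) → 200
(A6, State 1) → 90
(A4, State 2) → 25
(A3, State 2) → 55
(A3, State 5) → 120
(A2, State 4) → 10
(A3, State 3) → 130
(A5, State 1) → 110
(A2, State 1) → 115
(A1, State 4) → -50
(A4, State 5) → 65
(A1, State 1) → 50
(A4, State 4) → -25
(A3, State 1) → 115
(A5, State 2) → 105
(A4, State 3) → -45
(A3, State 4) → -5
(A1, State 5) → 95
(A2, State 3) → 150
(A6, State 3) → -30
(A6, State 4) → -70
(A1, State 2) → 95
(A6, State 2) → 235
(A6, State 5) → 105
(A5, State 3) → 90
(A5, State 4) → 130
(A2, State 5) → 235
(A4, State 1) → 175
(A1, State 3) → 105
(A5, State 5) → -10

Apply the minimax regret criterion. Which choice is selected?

Column bests: State 1=175, State 2=235, State 3=150, State 4=130, State 5=235.
A1 regrets: 125, 140, 45, 180, 140 → max 180
A2 regrets: 60, 35, 0, 120, 0 → max 120
A3 regrets: 60, 180, 20, 135, 115 → max 180
A4 regrets: 0, 210, 195, 155, 170 → max 210
A5 regrets: 65, 130, 60, 0, 245 → max 245
A6 regrets: 85, 0, 180, 200, 130 → max 200
Smallest max regret = 120 → A2.

A2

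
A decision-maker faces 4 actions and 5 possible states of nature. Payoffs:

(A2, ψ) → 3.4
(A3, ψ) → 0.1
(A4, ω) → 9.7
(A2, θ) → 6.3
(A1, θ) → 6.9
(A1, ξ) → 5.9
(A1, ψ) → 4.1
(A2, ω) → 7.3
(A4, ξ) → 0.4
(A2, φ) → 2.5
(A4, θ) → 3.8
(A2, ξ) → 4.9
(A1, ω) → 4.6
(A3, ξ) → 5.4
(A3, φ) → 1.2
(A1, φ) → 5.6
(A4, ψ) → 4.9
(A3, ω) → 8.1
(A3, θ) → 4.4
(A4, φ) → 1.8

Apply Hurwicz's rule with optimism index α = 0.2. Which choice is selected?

A1: 0.2·6.9 + 0.8·4.1 = 4.66
A2: 0.2·7.3 + 0.8·2.5 = 3.46
A3: 0.2·8.1 + 0.8·0.1 = 1.7
A4: 0.2·9.7 + 0.8·0.4 = 2.26
Highest Hurwicz score = 4.66 → A1.

A1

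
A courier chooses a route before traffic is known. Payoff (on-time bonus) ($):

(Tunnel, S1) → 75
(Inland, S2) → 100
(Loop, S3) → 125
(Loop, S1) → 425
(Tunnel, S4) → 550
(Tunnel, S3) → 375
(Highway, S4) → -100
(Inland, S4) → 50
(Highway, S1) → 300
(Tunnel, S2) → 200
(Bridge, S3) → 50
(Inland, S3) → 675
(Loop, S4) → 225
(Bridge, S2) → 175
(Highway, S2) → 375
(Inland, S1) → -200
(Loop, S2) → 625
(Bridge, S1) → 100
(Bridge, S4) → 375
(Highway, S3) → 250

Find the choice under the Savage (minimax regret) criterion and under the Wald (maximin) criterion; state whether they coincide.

minimax regret → Tunnel; maximin → Loop (disagree)

Column bests: S1=425, S2=625, S3=675, S4=550.
Tunnel regrets: 350, 425, 300, 0 → max 425
Highway regrets: 125, 250, 425, 650 → max 650
Loop regrets: 0, 0, 550, 325 → max 550
Bridge regrets: 325, 450, 625, 175 → max 625
Inland regrets: 625, 525, 0, 500 → max 625
Smallest max regret = 425 → Tunnel.
Row minima: Tunnel=75, Highway=-100, Loop=125, Bridge=50, Inland=-200
Best worst-case = 125 → Loop.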